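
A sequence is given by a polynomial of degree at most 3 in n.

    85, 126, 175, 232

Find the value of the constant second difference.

8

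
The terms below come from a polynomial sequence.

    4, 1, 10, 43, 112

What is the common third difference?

12

Δ: -3, 9, 33, 69
Δ²: 12, 24, 36
Δ³: 12, 12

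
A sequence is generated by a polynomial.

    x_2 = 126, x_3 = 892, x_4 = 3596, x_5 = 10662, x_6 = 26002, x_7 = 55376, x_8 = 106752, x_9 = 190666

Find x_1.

2

Δ: 766  2704  7066  15340  29374  51376  83914
Δ²: 1938  4362  8274  14034  22002  32538
Δ³: 2424  3912  5760  7968  10536
Δ⁴: 1488  1848  2208  2568
Δ⁵: 360  360  360
The fifth differences are constant at 360.
Work back: 1488 − 360 = 1128;  2424 − 1128 = 1296;  1938 − 1296 = 642;  766 − 642 = 124;  126 − 124 = 2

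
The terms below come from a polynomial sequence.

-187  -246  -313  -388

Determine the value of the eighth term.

D1: -59 , -67 , -75
D2: -8 , -8
Constant second difference = -8, so extend:
-75 − 8 = -83;  -388 − 83 = -471
-83 − 8 = -91;  -471 − 91 = -562
-91 − 8 = -99;  -562 − 99 = -661
-99 − 8 = -107;  -661 − 107 = -768

-768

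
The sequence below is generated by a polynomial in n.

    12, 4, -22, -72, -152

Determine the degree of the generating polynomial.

First differences: -8, -26, -50, -80
Second differences: -18, -24, -30
Third differences: -6, -6
The third differences are constant, so the polynomial has degree 3.

3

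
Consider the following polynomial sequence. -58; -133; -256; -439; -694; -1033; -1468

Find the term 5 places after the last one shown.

First differences: -75  -123  -183  -255  -339  -435
Second differences: -48  -60  -72  -84  -96
Third differences: -12  -12  -12  -12
Third differences constant at -12.
-96 − 12 = -108;  -435 − 108 = -543;  -1468 − 543 = -2011
-108 − 12 = -120;  -543 − 120 = -663;  -2011 − 663 = -2674
-120 − 12 = -132;  -663 − 132 = -795;  -2674 − 795 = -3469
-132 − 12 = -144;  -795 − 144 = -939;  -3469 − 939 = -4408
-144 − 12 = -156;  -939 − 156 = -1095;  -4408 − 1095 = -5503

-5503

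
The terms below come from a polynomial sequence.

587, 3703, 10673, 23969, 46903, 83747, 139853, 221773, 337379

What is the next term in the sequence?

495983

First differences: 3116, 6970, 13296, 22934, 36844, 56106, 81920, 115606
Second differences: 3854, 6326, 9638, 13910, 19262, 25814, 33686
Third differences: 2472, 3312, 4272, 5352, 6552, 7872
Fourth differences: 840, 960, 1080, 1200, 1320
Fifth differences: 120, 120, 120, 120
Fifth differences constant at 120.
1320 + 120 = 1440;  7872 + 1440 = 9312;  33686 + 9312 = 42998;  115606 + 42998 = 158604;  337379 + 158604 = 495983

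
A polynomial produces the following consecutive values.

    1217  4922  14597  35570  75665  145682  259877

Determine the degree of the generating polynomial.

5

First differences: 3705, 9675, 20973, 40095, 70017, 114195
Second differences: 5970, 11298, 19122, 29922, 44178
Third differences: 5328, 7824, 10800, 14256
Fourth differences: 2496, 2976, 3456
Fifth differences: 480, 480
The fifth differences are constant, so the polynomial has degree 5.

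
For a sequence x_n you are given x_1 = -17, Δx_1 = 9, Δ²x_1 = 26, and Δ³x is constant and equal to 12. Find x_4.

100

Build the table forward from the leading diagonal:
Δ³: 12, 12, 12, 12
Δ²: 26, 38, 50, 62
Δ: 9, 35, 73, 123
x: -17, -8, 27, 100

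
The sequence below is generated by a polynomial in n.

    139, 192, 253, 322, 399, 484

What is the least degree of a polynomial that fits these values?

D1: 53, 61, 69, 77, 85
D2: 8, 8, 8, 8
The second differences are constant, so the polynomial has degree 2.

2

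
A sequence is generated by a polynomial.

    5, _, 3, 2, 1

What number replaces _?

4

Using the last 3 terms:
First differences: -1, -1
Constant first difference = -1.
Extend backward: 3 + 1 = 4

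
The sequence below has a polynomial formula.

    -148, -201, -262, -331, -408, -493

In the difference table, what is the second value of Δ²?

D1: -53, -61, -69, -77, -85
D2: -8, -8, -8, -8

-8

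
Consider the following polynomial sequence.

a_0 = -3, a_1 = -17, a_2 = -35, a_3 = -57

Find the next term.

Δ: -14, -18, -22
Δ²: -4, -4
Second differences constant at -4.
-22 − 4 = -26;  -57 − 26 = -83

-83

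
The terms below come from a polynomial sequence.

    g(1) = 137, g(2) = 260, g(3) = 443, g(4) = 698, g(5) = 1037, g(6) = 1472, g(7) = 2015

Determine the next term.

123 , 183 , 255 , 339 , 435 , 543
60 , 72 , 84 , 96 , 108
12 , 12 , 12 , 12
Third differences constant at 12.
108 + 12 = 120;  543 + 120 = 663;  2015 + 663 = 2678

2678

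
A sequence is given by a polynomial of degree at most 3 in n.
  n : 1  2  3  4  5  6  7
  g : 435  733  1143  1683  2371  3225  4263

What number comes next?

5503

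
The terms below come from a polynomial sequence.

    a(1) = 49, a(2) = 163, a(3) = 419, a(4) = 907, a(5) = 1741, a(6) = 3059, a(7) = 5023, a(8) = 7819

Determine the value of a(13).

42469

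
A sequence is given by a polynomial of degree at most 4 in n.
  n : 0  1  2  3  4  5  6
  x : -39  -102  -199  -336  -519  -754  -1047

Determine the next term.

-63  -97  -137  -183  -235  -293
-34  -40  -46  -52  -58
-6  -6  -6  -6
Constant third difference = -6, so extend:
-58 − 6 = -64;  -293 − 64 = -357;  -1047 − 357 = -1404

-1404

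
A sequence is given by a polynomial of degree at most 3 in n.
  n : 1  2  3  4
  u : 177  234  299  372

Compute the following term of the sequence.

453

First differences: 57 , 65 , 73
Second differences: 8 , 8
Constant second difference = 8, so extend:
73 + 8 = 81;  372 + 81 = 453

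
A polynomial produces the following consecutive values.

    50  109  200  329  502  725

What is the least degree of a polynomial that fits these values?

D1: 59, 91, 129, 173, 223
D2: 32, 38, 44, 50
D3: 6, 6, 6
The third differences are constant, so the polynomial has degree 3.

3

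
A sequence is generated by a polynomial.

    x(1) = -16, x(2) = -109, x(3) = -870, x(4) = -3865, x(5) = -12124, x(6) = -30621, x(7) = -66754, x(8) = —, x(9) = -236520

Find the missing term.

-130825

Using the first 7 terms:
First differences: -93, -761, -2995, -8259, -18497, -36133
Second differences: -668, -2234, -5264, -10238, -17636
Third differences: -1566, -3030, -4974, -7398
Fourth differences: -1464, -1944, -2424
Fifth differences: -480, -480
Constant fifth difference = -480.
Extend forward: -2424 − 480 = -2904;  -7398 − 2904 = -10302;  -17636 − 10302 = -27938;  -36133 − 27938 = -64071;  -66754 − 64071 = -130825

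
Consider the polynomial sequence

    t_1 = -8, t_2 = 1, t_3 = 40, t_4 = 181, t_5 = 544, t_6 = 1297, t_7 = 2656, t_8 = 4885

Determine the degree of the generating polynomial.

4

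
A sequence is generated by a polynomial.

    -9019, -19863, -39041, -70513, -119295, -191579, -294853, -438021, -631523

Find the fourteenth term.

-10844, -19178, -31472, -48782, -72284, -103274, -143168, -193502
-8334, -12294, -17310, -23502, -30990, -39894, -50334
-3960, -5016, -6192, -7488, -8904, -10440
-1056, -1176, -1296, -1416, -1536
-120, -120, -120, -120
The fifth differences are constant (-120).
-1536 − 120 = -1656;  -10440 − 1656 = -12096;  -50334 − 12096 = -62430;  -193502 − 62430 = -255932;  -631523 − 255932 = -887455
-1656 − 120 = -1776;  -12096 − 1776 = -13872;  -62430 − 13872 = -76302;  -255932 − 76302 = -332234;  -887455 − 332234 = -1219689
-1776 − 120 = -1896;  -13872 − 1896 = -15768;  -76302 − 15768 = -92070;  -332234 − 92070 = -424304;  -1219689 − 424304 = -1643993
-1896 − 120 = -2016;  -15768 − 2016 = -17784;  -92070 − 17784 = -109854;  -424304 − 109854 = -534158;  -1643993 − 534158 = -2178151
-2016 − 120 = -2136;  -17784 − 2136 = -19920;  -109854 − 19920 = -129774;  -534158 − 129774 = -663932;  -2178151 − 663932 = -2842083

-2842083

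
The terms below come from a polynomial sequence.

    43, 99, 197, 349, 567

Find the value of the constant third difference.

12

D1: 56, 98, 152, 218
D2: 42, 54, 66
D3: 12, 12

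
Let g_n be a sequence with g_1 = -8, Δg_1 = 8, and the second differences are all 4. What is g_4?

28

Build the table forward from the leading diagonal:
Δ²: 4, 4, 4, 4
Δ: 8, 12, 16, 20
g: -8, 0, 12, 28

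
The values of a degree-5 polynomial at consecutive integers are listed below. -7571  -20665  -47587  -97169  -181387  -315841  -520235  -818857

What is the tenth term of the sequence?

-1821737

First differences: -13094 , -26922 , -49582 , -84218 , -134454 , -204394 , -298622
Second differences: -13828 , -22660 , -34636 , -50236 , -69940 , -94228
Third differences: -8832 , -11976 , -15600 , -19704 , -24288
Fourth differences: -3144 , -3624 , -4104 , -4584
Fifth differences: -480 , -480 , -480
Constant fifth difference = -480, so extend:
-4584 − 480 = -5064;  -24288 − 5064 = -29352;  -94228 − 29352 = -123580;  -298622 − 123580 = -422202;  -818857 − 422202 = -1241059
-5064 − 480 = -5544;  -29352 − 5544 = -34896;  -123580 − 34896 = -158476;  -422202 − 158476 = -580678;  -1241059 − 580678 = -1821737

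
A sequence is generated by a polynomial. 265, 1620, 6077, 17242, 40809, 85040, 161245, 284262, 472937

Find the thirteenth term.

First differences: 1355  4457  11165  23567  44231  76205  123017  188675
Second differences: 3102  6708  12402  20664  31974  46812  65658
Third differences: 3606  5694  8262  11310  14838  18846
Fourth differences: 2088  2568  3048  3528  4008
Fifth differences: 480  480  480  480
The fifth differences are constant (480).
4008 + 480 = 4488;  18846 + 4488 = 23334;  65658 + 23334 = 88992;  188675 + 88992 = 277667;  472937 + 277667 = 750604
4488 + 480 = 4968;  23334 + 4968 = 28302;  88992 + 28302 = 117294;  277667 + 117294 = 394961;  750604 + 394961 = 1145565
4968 + 480 = 5448;  28302 + 5448 = 33750;  117294 + 33750 = 151044;  394961 + 151044 = 546005;  1145565 + 546005 = 1691570
5448 + 480 = 5928;  33750 + 5928 = 39678;  151044 + 39678 = 190722;  546005 + 190722 = 736727;  1691570 + 736727 = 2428297

2428297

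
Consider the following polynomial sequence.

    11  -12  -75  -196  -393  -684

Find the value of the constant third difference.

D1: -23, -63, -121, -197, -291
D2: -40, -58, -76, -94
D3: -18, -18, -18

-18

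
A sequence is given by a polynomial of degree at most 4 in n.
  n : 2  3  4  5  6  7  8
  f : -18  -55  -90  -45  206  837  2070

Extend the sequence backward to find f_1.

-9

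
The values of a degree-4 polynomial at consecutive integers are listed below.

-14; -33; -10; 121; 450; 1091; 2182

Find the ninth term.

-19, 23, 131, 329, 641, 1091
42, 108, 198, 312, 450
66, 90, 114, 138
24, 24, 24
Fourth differences constant at 24.
138 + 24 = 162;  450 + 162 = 612;  1091 + 612 = 1703;  2182 + 1703 = 3885
162 + 24 = 186;  612 + 186 = 798;  1703 + 798 = 2501;  3885 + 2501 = 6386

6386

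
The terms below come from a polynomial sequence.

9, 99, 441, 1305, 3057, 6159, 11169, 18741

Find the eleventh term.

64809

D1: 90 , 342 , 864 , 1752 , 3102 , 5010 , 7572
D2: 252 , 522 , 888 , 1350 , 1908 , 2562
D3: 270 , 366 , 462 , 558 , 654
D4: 96 , 96 , 96 , 96
Fourth differences constant at 96.
654 + 96 = 750;  2562 + 750 = 3312;  7572 + 3312 = 10884;  18741 + 10884 = 29625
750 + 96 = 846;  3312 + 846 = 4158;  10884 + 4158 = 15042;  29625 + 15042 = 44667
846 + 96 = 942;  4158 + 942 = 5100;  15042 + 5100 = 20142;  44667 + 20142 = 64809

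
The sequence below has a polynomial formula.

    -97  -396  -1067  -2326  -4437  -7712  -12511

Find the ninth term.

-28361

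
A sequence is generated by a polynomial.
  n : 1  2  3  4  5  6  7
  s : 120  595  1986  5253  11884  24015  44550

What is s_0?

First differences: 475  1391  3267  6631  12131  20535
Second differences: 916  1876  3364  5500  8404
Third differences: 960  1488  2136  2904
Fourth differences: 528  648  768
Fifth differences: 120  120
The fifth differences are constant at 120.
Work back: 528 − 120 = 408;  960 − 408 = 552;  916 − 552 = 364;  475 − 364 = 111;  120 − 111 = 9

9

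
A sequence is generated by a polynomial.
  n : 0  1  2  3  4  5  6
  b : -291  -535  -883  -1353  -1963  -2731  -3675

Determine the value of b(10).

-9571

First differences: -244, -348, -470, -610, -768, -944
Second differences: -104, -122, -140, -158, -176
Third differences: -18, -18, -18, -18
The third differences are constant (-18).
-176 − 18 = -194;  -944 − 194 = -1138;  -3675 − 1138 = -4813
-194 − 18 = -212;  -1138 − 212 = -1350;  -4813 − 1350 = -6163
-212 − 18 = -230;  -1350 − 230 = -1580;  -6163 − 1580 = -7743
-230 − 18 = -248;  -1580 − 248 = -1828;  -7743 − 1828 = -9571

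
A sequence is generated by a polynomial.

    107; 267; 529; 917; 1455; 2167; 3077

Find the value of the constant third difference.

Δ: 160, 262, 388, 538, 712, 910
Δ²: 102, 126, 150, 174, 198
Δ³: 24, 24, 24, 24

24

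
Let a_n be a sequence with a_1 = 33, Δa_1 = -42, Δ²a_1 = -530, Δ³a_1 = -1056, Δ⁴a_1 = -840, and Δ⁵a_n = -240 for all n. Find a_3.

-581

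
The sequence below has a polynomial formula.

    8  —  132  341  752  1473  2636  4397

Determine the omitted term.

41

Using the last 6 terms:
Δ: 209, 411, 721, 1163, 1761
Δ²: 202, 310, 442, 598
Δ³: 108, 132, 156
Δ⁴: 24, 24
Constant fourth difference = 24.
Extend backward: 108 − 24 = 84;  202 − 84 = 118;  209 − 118 = 91;  132 − 91 = 41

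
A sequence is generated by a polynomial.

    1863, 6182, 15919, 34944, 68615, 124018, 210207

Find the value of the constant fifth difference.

D1: 4319, 9737, 19025, 33671, 55403, 86189
D2: 5418, 9288, 14646, 21732, 30786
D3: 3870, 5358, 7086, 9054
D4: 1488, 1728, 1968
D5: 240, 240

240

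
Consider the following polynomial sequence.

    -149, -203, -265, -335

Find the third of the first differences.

First differences: -54, -62, -70
Second differences: -8, -8

-70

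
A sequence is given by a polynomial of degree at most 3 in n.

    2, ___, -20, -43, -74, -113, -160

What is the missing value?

-5

Using the last 5 terms:
-23, -31, -39, -47
-8, -8, -8
Constant second difference = -8.
Extend backward: -23 + 8 = -15;  -20 + 15 = -5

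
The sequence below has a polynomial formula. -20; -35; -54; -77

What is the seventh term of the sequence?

D1: -15, -19, -23
D2: -4, -4
The second differences are constant (-4).
-23 − 4 = -27;  -77 − 27 = -104
-27 − 4 = -31;  -104 − 31 = -135
-31 − 4 = -35;  -135 − 35 = -170

-170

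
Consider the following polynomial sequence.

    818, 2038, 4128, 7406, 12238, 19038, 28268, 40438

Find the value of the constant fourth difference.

D1: 1220, 2090, 3278, 4832, 6800, 9230, 12170
D2: 870, 1188, 1554, 1968, 2430, 2940
D3: 318, 366, 414, 462, 510
D4: 48, 48, 48, 48

48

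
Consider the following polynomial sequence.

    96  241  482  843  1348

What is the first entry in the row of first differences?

D1: 145, 241, 361, 505
D2: 96, 120, 144
D3: 24, 24

145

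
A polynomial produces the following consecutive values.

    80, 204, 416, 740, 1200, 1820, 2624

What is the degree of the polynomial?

3

First differences: 124, 212, 324, 460, 620, 804
Second differences: 88, 112, 136, 160, 184
Third differences: 24, 24, 24, 24
The third differences are constant, so the polynomial has degree 3.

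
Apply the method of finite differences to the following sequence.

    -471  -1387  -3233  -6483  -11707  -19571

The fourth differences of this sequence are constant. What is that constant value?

Δ: -916, -1846, -3250, -5224, -7864
Δ²: -930, -1404, -1974, -2640
Δ³: -474, -570, -666
Δ⁴: -96, -96

-96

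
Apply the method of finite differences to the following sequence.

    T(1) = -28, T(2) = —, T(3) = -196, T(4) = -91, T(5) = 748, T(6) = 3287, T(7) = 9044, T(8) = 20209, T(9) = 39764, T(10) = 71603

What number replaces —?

Using the last 8 terms:
First differences: 105  839  2539  5757  11165  19555  31839
Second differences: 734  1700  3218  5408  8390  12284
Third differences: 966  1518  2190  2982  3894
Fourth differences: 552  672  792  912
Fifth differences: 120  120  120
Constant fifth difference = 120.
Extend backward: 552 − 120 = 432;  966 − 432 = 534;  734 − 534 = 200;  105 − 200 = -95;  -196 + 95 = -101

-101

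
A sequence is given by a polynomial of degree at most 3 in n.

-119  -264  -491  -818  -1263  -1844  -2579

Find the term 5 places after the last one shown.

-9194

-145 , -227 , -327 , -445 , -581 , -735
-82 , -100 , -118 , -136 , -154
-18 , -18 , -18 , -18
The third differences are constant (-18).
-154 − 18 = -172;  -735 − 172 = -907;  -2579 − 907 = -3486
-172 − 18 = -190;  -907 − 190 = -1097;  -3486 − 1097 = -4583
-190 − 18 = -208;  -1097 − 208 = -1305;  -4583 − 1305 = -5888
-208 − 18 = -226;  -1305 − 226 = -1531;  -5888 − 1531 = -7419
-226 − 18 = -244;  -1531 − 244 = -1775;  -7419 − 1775 = -9194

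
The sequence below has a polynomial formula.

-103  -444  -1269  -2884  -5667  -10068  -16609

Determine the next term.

-25884

D1: -341, -825, -1615, -2783, -4401, -6541
D2: -484, -790, -1168, -1618, -2140
D3: -306, -378, -450, -522
D4: -72, -72, -72
Constant fourth difference = -72, so extend:
-522 − 72 = -594;  -2140 − 594 = -2734;  -6541 − 2734 = -9275;  -16609 − 9275 = -25884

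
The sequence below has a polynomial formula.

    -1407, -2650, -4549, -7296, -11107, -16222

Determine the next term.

-22905

-1243, -1899, -2747, -3811, -5115
-656, -848, -1064, -1304
-192, -216, -240
-24, -24
Fourth differences constant at -24.
-240 − 24 = -264;  -1304 − 264 = -1568;  -5115 − 1568 = -6683;  -16222 − 6683 = -22905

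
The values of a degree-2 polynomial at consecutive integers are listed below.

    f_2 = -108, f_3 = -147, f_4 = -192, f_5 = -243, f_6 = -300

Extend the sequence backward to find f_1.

-75

Δ: -39, -45, -51, -57
Δ²: -6, -6, -6
The second differences are constant at -6.
Work back: -39 + 6 = -33;  -108 + 33 = -75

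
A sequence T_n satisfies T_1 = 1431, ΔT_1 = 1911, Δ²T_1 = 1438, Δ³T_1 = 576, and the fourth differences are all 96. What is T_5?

Build the table forward from the leading diagonal:
Δ⁴: 96  96  96  96  96
Δ³: 576  672  768  864  960
Δ²: 1438  2014  2686  3454  4318
Δ: 1911  3349  5363  8049  11503
T: 1431  3342  6691  12054  20103

20103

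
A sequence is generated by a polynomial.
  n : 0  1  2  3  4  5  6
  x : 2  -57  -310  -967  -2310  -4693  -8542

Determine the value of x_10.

D1: -59, -253, -657, -1343, -2383, -3849
D2: -194, -404, -686, -1040, -1466
D3: -210, -282, -354, -426
D4: -72, -72, -72
Constant fourth difference = -72, so extend:
-426 − 72 = -498;  -1466 − 498 = -1964;  -3849 − 1964 = -5813;  -8542 − 5813 = -14355
-498 − 72 = -570;  -1964 − 570 = -2534;  -5813 − 2534 = -8347;  -14355 − 8347 = -22702
-570 − 72 = -642;  -2534 − 642 = -3176;  -8347 − 3176 = -11523;  -22702 − 11523 = -34225
-642 − 72 = -714;  -3176 − 714 = -3890;  -11523 − 3890 = -15413;  -34225 − 15413 = -49638

-49638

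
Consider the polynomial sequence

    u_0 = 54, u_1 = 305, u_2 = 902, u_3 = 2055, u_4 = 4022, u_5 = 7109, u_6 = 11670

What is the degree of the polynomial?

D1: 251, 597, 1153, 1967, 3087, 4561
D2: 346, 556, 814, 1120, 1474
D3: 210, 258, 306, 354
D4: 48, 48, 48
The fourth differences are constant, so the polynomial has degree 4.

4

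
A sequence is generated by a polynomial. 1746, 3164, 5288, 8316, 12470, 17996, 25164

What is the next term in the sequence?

Δ: 1418  2124  3028  4154  5526  7168
Δ²: 706  904  1126  1372  1642
Δ³: 198  222  246  270
Δ⁴: 24  24  24
The fourth differences are constant (24).
270 + 24 = 294;  1642 + 294 = 1936;  7168 + 1936 = 9104;  25164 + 9104 = 34268

34268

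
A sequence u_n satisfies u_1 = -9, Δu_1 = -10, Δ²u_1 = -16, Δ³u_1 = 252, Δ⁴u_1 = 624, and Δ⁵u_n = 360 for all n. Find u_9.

Build the table forward from the leading diagonal:
Δ⁵: 360  360  360  360  360  360  360  360  360
Δ⁴: 624  984  1344  1704  2064  2424  2784  3144  3504
Δ³: 252  876  1860  3204  4908  6972  9396  12180  15324
Δ²: -16  236  1112  2972  6176  11084  18056  27452  39632
Δ: -10  -26  210  1322  4294  10470  21554  39610  67062
u: -9  -19  -45  165  1487  5781  16251  37805  77415

77415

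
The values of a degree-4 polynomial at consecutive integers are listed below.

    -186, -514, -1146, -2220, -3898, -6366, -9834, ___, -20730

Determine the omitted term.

-14536

Using the first 7 terms:
Δ: -328  -632  -1074  -1678  -2468  -3468
Δ²: -304  -442  -604  -790  -1000
Δ³: -138  -162  -186  -210
Δ⁴: -24  -24  -24
Constant fourth difference = -24.
Extend forward: -210 − 24 = -234;  -1000 − 234 = -1234;  -3468 − 1234 = -4702;  -9834 − 4702 = -14536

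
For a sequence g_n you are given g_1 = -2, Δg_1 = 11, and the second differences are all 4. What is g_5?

Build the table forward from the leading diagonal:
Second differences: 4, 4, 4, 4, 4
First differences: 11, 15, 19, 23, 27
g: -2, 9, 24, 43, 66

66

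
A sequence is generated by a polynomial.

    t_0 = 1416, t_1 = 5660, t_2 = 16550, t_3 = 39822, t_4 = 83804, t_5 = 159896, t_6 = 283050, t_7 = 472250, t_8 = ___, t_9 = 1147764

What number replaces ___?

Using the first 8 terms:
Δ: 4244  10890  23272  43982  76092  123154  189200
Δ²: 6646  12382  20710  32110  47062  66046
Δ³: 5736  8328  11400  14952  18984
Δ⁴: 2592  3072  3552  4032
Δ⁵: 480  480  480
Constant fifth difference = 480.
Extend forward: 4032 + 480 = 4512;  18984 + 4512 = 23496;  66046 + 23496 = 89542;  189200 + 89542 = 278742;  472250 + 278742 = 750992

750992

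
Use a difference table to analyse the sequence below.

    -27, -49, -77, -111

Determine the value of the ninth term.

-371

Δ: -22 , -28 , -34
Δ²: -6 , -6
Second differences constant at -6.
-34 − 6 = -40;  -111 − 40 = -151
-40 − 6 = -46;  -151 − 46 = -197
-46 − 6 = -52;  -197 − 52 = -249
-52 − 6 = -58;  -249 − 58 = -307
-58 − 6 = -64;  -307 − 64 = -371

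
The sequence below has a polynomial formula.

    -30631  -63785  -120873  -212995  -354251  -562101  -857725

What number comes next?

-33154, -57088, -92122, -141256, -207850, -295624
-23934, -35034, -49134, -66594, -87774
-11100, -14100, -17460, -21180
-3000, -3360, -3720
-360, -360
Fifth differences constant at -360.
-3720 − 360 = -4080;  -21180 − 4080 = -25260;  -87774 − 25260 = -113034;  -295624 − 113034 = -408658;  -857725 − 408658 = -1266383

-1266383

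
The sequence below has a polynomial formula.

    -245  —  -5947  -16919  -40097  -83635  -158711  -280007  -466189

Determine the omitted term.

Using the last 7 terms:
Δ: -10972  -23178  -43538  -75076  -121296  -186182
Δ²: -12206  -20360  -31538  -46220  -64886
Δ³: -8154  -11178  -14682  -18666
Δ⁴: -3024  -3504  -3984
Δ⁵: -480  -480
Constant fifth difference = -480.
Extend backward: -3024 + 480 = -2544;  -8154 + 2544 = -5610;  -12206 + 5610 = -6596;  -10972 + 6596 = -4376;  -5947 + 4376 = -1571

-1571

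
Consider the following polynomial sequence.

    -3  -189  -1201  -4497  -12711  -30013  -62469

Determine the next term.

-186, -1012, -3296, -8214, -17302, -32456
-826, -2284, -4918, -9088, -15154
-1458, -2634, -4170, -6066
-1176, -1536, -1896
-360, -360
Constant fifth difference = -360, so extend:
-1896 − 360 = -2256;  -6066 − 2256 = -8322;  -15154 − 8322 = -23476;  -32456 − 23476 = -55932;  -62469 − 55932 = -118401

-118401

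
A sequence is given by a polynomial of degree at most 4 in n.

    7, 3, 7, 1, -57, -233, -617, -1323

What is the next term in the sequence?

-2489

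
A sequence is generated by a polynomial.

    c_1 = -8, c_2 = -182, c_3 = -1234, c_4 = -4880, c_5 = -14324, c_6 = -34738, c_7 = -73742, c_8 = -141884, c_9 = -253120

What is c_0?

-4

-174, -1052, -3646, -9444, -20414, -39004, -68142, -111236
-878, -2594, -5798, -10970, -18590, -29138, -43094
-1716, -3204, -5172, -7620, -10548, -13956
-1488, -1968, -2448, -2928, -3408
-480, -480, -480, -480
The fifth differences are constant at -480.
Work back: -1488 + 480 = -1008;  -1716 + 1008 = -708;  -878 + 708 = -170;  -174 + 170 = -4;  -8 + 4 = -4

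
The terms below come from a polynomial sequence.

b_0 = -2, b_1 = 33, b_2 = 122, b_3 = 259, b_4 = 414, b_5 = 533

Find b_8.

-226

35 , 89 , 137 , 155 , 119
54 , 48 , 18 , -36
-6 , -30 , -54
-24 , -24
Constant fourth difference = -24, so extend:
-54 − 24 = -78;  -36 − 78 = -114;  119 − 114 = 5;  533 + 5 = 538
-78 − 24 = -102;  -114 − 102 = -216;  5 − 216 = -211;  538 − 211 = 327
-102 − 24 = -126;  -216 − 126 = -342;  -211 − 342 = -553;  327 − 553 = -226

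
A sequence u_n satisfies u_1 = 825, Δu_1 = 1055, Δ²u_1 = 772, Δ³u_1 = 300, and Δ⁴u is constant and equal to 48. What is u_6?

Build the table forward from the leading diagonal:
Δ⁴: 48  48  48  48  48  48
Δ³: 300  348  396  444  492  540
Δ²: 772  1072  1420  1816  2260  2752
Δ: 1055  1827  2899  4319  6135  8395
u: 825  1880  3707  6606  10925  17060

17060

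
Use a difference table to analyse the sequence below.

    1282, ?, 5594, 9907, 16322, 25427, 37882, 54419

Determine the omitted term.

Using the last 6 terms:
First differences: 4313  6415  9105  12455  16537
Second differences: 2102  2690  3350  4082
Third differences: 588  660  732
Fourth differences: 72  72
Constant fourth difference = 72.
Extend backward: 588 − 72 = 516;  2102 − 516 = 1586;  4313 − 1586 = 2727;  5594 − 2727 = 2867

2867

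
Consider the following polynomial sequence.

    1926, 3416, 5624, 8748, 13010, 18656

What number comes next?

25956

D1: 1490, 2208, 3124, 4262, 5646
D2: 718, 916, 1138, 1384
D3: 198, 222, 246
D4: 24, 24
Constant fourth difference = 24, so extend:
246 + 24 = 270;  1384 + 270 = 1654;  5646 + 1654 = 7300;  18656 + 7300 = 25956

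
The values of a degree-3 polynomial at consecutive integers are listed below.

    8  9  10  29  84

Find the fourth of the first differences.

55

Δ: 1, 1, 19, 55
Δ²: 0, 18, 36
Δ³: 18, 18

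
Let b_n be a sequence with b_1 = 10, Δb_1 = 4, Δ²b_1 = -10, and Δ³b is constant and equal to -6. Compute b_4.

-14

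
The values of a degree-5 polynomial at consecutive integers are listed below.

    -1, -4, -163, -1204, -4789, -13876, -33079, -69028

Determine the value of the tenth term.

-229924

Δ: -3, -159, -1041, -3585, -9087, -19203, -35949
Δ²: -156, -882, -2544, -5502, -10116, -16746
Δ³: -726, -1662, -2958, -4614, -6630
Δ⁴: -936, -1296, -1656, -2016
Δ⁵: -360, -360, -360
Constant fifth difference = -360, so extend:
-2016 − 360 = -2376;  -6630 − 2376 = -9006;  -16746 − 9006 = -25752;  -35949 − 25752 = -61701;  -69028 − 61701 = -130729
-2376 − 360 = -2736;  -9006 − 2736 = -11742;  -25752 − 11742 = -37494;  -61701 − 37494 = -99195;  -130729 − 99195 = -229924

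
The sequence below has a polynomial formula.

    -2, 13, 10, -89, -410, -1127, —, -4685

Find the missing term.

-2462

Using the first 6 terms:
D1: 15, -3, -99, -321, -717
D2: -18, -96, -222, -396
D3: -78, -126, -174
D4: -48, -48
Constant fourth difference = -48.
Extend forward: -174 − 48 = -222;  -396 − 222 = -618;  -717 − 618 = -1335;  -1127 − 1335 = -2462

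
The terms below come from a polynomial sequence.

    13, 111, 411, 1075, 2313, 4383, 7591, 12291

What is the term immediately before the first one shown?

3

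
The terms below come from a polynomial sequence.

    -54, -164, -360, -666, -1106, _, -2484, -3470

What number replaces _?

-1704

Using the first 5 terms:
D1: -110  -196  -306  -440
D2: -86  -110  -134
D3: -24  -24
Constant third difference = -24.
Extend forward: -134 − 24 = -158;  -440 − 158 = -598;  -1106 − 598 = -1704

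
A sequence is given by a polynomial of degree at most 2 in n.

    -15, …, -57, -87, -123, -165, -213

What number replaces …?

Using the last 5 terms:
D1: -30  -36  -42  -48
D2: -6  -6  -6
Constant second difference = -6.
Extend backward: -30 + 6 = -24;  -57 + 24 = -33

-33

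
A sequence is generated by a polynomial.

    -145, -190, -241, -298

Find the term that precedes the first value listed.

-106

First differences: -45  -51  -57
Second differences: -6  -6
The second differences are constant at -6.
Work back: -45 + 6 = -39;  -145 + 39 = -106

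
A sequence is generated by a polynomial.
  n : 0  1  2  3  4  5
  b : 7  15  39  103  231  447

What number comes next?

775

Δ: 8  24  64  128  216
Δ²: 16  40  64  88
Δ³: 24  24  24
Constant third difference = 24, so extend:
88 + 24 = 112;  216 + 112 = 328;  447 + 328 = 775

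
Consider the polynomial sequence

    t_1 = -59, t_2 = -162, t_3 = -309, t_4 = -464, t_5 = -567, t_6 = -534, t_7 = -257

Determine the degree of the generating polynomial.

Δ: -103, -147, -155, -103, 33, 277
Δ²: -44, -8, 52, 136, 244
Δ³: 36, 60, 84, 108
Δ⁴: 24, 24, 24
The fourth differences are constant, so the polynomial has degree 4.

4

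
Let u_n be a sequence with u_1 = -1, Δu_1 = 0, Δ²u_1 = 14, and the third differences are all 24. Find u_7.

Build the table forward from the leading diagonal:
Third differences: 24, 24, 24, 24, 24, 24, 24
Second differences: 14, 38, 62, 86, 110, 134, 158
First differences: 0, 14, 52, 114, 200, 310, 444
u: -1, -1, 13, 65, 179, 379, 689

689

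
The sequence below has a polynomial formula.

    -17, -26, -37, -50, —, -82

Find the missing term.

Using the first 4 terms:
First differences: -9  -11  -13
Second differences: -2  -2
Constant second difference = -2.
Extend forward: -13 − 2 = -15;  -50 − 15 = -65

-65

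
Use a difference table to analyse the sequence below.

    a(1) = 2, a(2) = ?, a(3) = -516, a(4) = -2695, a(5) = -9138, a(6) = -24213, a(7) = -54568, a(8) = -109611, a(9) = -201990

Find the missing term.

-33

Using the last 7 terms:
Δ: -2179  -6443  -15075  -30355  -55043  -92379
Δ²: -4264  -8632  -15280  -24688  -37336
Δ³: -4368  -6648  -9408  -12648
Δ⁴: -2280  -2760  -3240
Δ⁵: -480  -480
Constant fifth difference = -480.
Extend backward: -2280 + 480 = -1800;  -4368 + 1800 = -2568;  -4264 + 2568 = -1696;  -2179 + 1696 = -483;  -516 + 483 = -33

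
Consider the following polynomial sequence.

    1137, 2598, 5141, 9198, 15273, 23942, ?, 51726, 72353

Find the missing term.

Using the first 6 terms:
First differences: 1461  2543  4057  6075  8669
Second differences: 1082  1514  2018  2594
Third differences: 432  504  576
Fourth differences: 72  72
Constant fourth difference = 72.
Extend forward: 576 + 72 = 648;  2594 + 648 = 3242;  8669 + 3242 = 11911;  23942 + 11911 = 35853

35853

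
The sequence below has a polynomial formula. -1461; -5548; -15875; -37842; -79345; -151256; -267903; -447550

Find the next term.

-4087, -10327, -21967, -41503, -71911, -116647, -179647
-6240, -11640, -19536, -30408, -44736, -63000
-5400, -7896, -10872, -14328, -18264
-2496, -2976, -3456, -3936
-480, -480, -480
Constant fifth difference = -480, so extend:
-3936 − 480 = -4416;  -18264 − 4416 = -22680;  -63000 − 22680 = -85680;  -179647 − 85680 = -265327;  -447550 − 265327 = -712877

-712877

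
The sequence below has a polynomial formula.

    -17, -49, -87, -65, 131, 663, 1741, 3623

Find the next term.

6615

D1: -32 , -38 , 22 , 196 , 532 , 1078 , 1882
D2: -6 , 60 , 174 , 336 , 546 , 804
D3: 66 , 114 , 162 , 210 , 258
D4: 48 , 48 , 48 , 48
Fourth differences constant at 48.
258 + 48 = 306;  804 + 306 = 1110;  1882 + 1110 = 2992;  3623 + 2992 = 6615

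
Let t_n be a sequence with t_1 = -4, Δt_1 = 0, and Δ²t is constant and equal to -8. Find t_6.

Build the table forward from the leading diagonal:
D2: -8, -8, -8, -8, -8, -8
D1: 0, -8, -16, -24, -32, -40
t: -4, -4, -12, -28, -52, -84

-84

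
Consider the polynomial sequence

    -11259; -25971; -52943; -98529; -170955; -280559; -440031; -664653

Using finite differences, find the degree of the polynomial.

5

First differences: -14712, -26972, -45586, -72426, -109604, -159472, -224622
Second differences: -12260, -18614, -26840, -37178, -49868, -65150
Third differences: -6354, -8226, -10338, -12690, -15282
Fourth differences: -1872, -2112, -2352, -2592
Fifth differences: -240, -240, -240
The fifth differences are constant, so the polynomial has degree 5.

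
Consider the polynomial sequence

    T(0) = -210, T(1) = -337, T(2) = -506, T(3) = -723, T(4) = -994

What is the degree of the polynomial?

3

First differences: -127, -169, -217, -271
Second differences: -42, -48, -54
Third differences: -6, -6
The third differences are constant, so the polynomial has degree 3.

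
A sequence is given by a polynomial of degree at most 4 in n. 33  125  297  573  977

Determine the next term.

1533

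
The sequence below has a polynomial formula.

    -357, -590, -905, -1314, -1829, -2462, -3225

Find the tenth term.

-6414

Δ: -233, -315, -409, -515, -633, -763
Δ²: -82, -94, -106, -118, -130
Δ³: -12, -12, -12, -12
Third differences constant at -12.
-130 − 12 = -142;  -763 − 142 = -905;  -3225 − 905 = -4130
-142 − 12 = -154;  -905 − 154 = -1059;  -4130 − 1059 = -5189
-154 − 12 = -166;  -1059 − 166 = -1225;  -5189 − 1225 = -6414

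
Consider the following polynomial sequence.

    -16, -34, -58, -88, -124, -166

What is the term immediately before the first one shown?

-4

First differences: -18, -24, -30, -36, -42
Second differences: -6, -6, -6, -6
The second differences are constant at -6.
Work back: -18 + 6 = -12;  -16 + 12 = -4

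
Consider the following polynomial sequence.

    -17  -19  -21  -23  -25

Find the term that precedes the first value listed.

-2, -2, -2, -2
The first differences are constant at -2.
Work back: -17 + 2 = -15

-15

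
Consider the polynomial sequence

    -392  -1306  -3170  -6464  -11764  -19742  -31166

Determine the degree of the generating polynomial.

4

First differences: -914, -1864, -3294, -5300, -7978, -11424
Second differences: -950, -1430, -2006, -2678, -3446
Third differences: -480, -576, -672, -768
Fourth differences: -96, -96, -96
The fourth differences are constant, so the polynomial has degree 4.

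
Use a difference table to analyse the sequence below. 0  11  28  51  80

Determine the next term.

115

D1: 11, 17, 23, 29
D2: 6, 6, 6
Second differences constant at 6.
29 + 6 = 35;  80 + 35 = 115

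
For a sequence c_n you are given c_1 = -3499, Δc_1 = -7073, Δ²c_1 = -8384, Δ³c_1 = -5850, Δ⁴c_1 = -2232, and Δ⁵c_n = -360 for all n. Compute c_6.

Build the table forward from the leading diagonal:
Δ⁵: -360, -360, -360, -360, -360, -360
Δ⁴: -2232, -2592, -2952, -3312, -3672, -4032
Δ³: -5850, -8082, -10674, -13626, -16938, -20610
Δ²: -8384, -14234, -22316, -32990, -46616, -63554
Δ: -7073, -15457, -29691, -52007, -84997, -131613
c: -3499, -10572, -26029, -55720, -107727, -192724

-192724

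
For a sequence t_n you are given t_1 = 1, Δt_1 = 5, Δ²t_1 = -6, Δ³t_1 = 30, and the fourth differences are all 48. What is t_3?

Build the table forward from the leading diagonal:
Fourth differences: 48  48  48
Third differences: 30  78  126
Second differences: -6  24  102
First differences: 5  -1  23
t: 1  6  5

5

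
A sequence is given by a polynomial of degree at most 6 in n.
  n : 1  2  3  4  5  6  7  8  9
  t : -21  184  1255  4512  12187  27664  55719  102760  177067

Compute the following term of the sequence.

Δ: 205, 1071, 3257, 7675, 15477, 28055, 47041, 74307
Δ²: 866, 2186, 4418, 7802, 12578, 18986, 27266
Δ³: 1320, 2232, 3384, 4776, 6408, 8280
Δ⁴: 912, 1152, 1392, 1632, 1872
Δ⁵: 240, 240, 240, 240
Fifth differences constant at 240.
1872 + 240 = 2112;  8280 + 2112 = 10392;  27266 + 10392 = 37658;  74307 + 37658 = 111965;  177067 + 111965 = 289032

289032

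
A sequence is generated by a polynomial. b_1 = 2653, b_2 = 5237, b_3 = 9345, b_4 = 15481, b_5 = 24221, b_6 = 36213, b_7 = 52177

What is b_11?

2584 , 4108 , 6136 , 8740 , 11992 , 15964
1524 , 2028 , 2604 , 3252 , 3972
504 , 576 , 648 , 720
72 , 72 , 72
Fourth differences constant at 72.
720 + 72 = 792;  3972 + 792 = 4764;  15964 + 4764 = 20728;  52177 + 20728 = 72905
792 + 72 = 864;  4764 + 864 = 5628;  20728 + 5628 = 26356;  72905 + 26356 = 99261
864 + 72 = 936;  5628 + 936 = 6564;  26356 + 6564 = 32920;  99261 + 32920 = 132181
936 + 72 = 1008;  6564 + 1008 = 7572;  32920 + 7572 = 40492;  132181 + 40492 = 172673

172673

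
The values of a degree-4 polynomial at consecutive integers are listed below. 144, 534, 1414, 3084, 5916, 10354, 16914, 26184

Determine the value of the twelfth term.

104644

390  880  1670  2832  4438  6560  9270
490  790  1162  1606  2122  2710
300  372  444  516  588
72  72  72  72
Constant fourth difference = 72, so extend:
588 + 72 = 660;  2710 + 660 = 3370;  9270 + 3370 = 12640;  26184 + 12640 = 38824
660 + 72 = 732;  3370 + 732 = 4102;  12640 + 4102 = 16742;  38824 + 16742 = 55566
732 + 72 = 804;  4102 + 804 = 4906;  16742 + 4906 = 21648;  55566 + 21648 = 77214
804 + 72 = 876;  4906 + 876 = 5782;  21648 + 5782 = 27430;  77214 + 27430 = 104644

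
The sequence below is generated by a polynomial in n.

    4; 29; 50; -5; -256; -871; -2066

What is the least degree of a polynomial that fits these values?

4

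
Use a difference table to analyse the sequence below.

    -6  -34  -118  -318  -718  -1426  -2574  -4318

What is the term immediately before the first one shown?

D1: -28, -84, -200, -400, -708, -1148, -1744
D2: -56, -116, -200, -308, -440, -596
D3: -60, -84, -108, -132, -156
D4: -24, -24, -24, -24
The fourth differences are constant at -24.
Work back: -60 + 24 = -36;  -56 + 36 = -20;  -28 + 20 = -8;  -6 + 8 = 2

2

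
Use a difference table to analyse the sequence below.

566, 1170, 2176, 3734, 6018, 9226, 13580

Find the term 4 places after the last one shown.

47736

D1: 604, 1006, 1558, 2284, 3208, 4354
D2: 402, 552, 726, 924, 1146
D3: 150, 174, 198, 222
D4: 24, 24, 24
Fourth differences constant at 24.
222 + 24 = 246;  1146 + 246 = 1392;  4354 + 1392 = 5746;  13580 + 5746 = 19326
246 + 24 = 270;  1392 + 270 = 1662;  5746 + 1662 = 7408;  19326 + 7408 = 26734
270 + 24 = 294;  1662 + 294 = 1956;  7408 + 1956 = 9364;  26734 + 9364 = 36098
294 + 24 = 318;  1956 + 318 = 2274;  9364 + 2274 = 11638;  36098 + 11638 = 47736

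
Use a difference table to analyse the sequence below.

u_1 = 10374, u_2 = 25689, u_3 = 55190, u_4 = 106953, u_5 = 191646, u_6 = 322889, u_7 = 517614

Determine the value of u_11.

2406054

First differences: 15315, 29501, 51763, 84693, 131243, 194725
Second differences: 14186, 22262, 32930, 46550, 63482
Third differences: 8076, 10668, 13620, 16932
Fourth differences: 2592, 2952, 3312
Fifth differences: 360, 360
Constant fifth difference = 360, so extend:
3312 + 360 = 3672;  16932 + 3672 = 20604;  63482 + 20604 = 84086;  194725 + 84086 = 278811;  517614 + 278811 = 796425
3672 + 360 = 4032;  20604 + 4032 = 24636;  84086 + 24636 = 108722;  278811 + 108722 = 387533;  796425 + 387533 = 1183958
4032 + 360 = 4392;  24636 + 4392 = 29028;  108722 + 29028 = 137750;  387533 + 137750 = 525283;  1183958 + 525283 = 1709241
4392 + 360 = 4752;  29028 + 4752 = 33780;  137750 + 33780 = 171530;  525283 + 171530 = 696813;  1709241 + 696813 = 2406054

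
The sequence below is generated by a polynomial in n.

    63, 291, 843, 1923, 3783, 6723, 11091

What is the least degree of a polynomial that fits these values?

D1: 228, 552, 1080, 1860, 2940, 4368
D2: 324, 528, 780, 1080, 1428
D3: 204, 252, 300, 348
D4: 48, 48, 48
The fourth differences are constant, so the polynomial has degree 4.

4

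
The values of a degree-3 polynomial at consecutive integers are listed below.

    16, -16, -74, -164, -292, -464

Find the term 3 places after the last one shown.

Δ: -32 , -58 , -90 , -128 , -172
Δ²: -26 , -32 , -38 , -44
Δ³: -6 , -6 , -6
The third differences are constant (-6).
-44 − 6 = -50;  -172 − 50 = -222;  -464 − 222 = -686
-50 − 6 = -56;  -222 − 56 = -278;  -686 − 278 = -964
-56 − 6 = -62;  -278 − 62 = -340;  -964 − 340 = -1304

-1304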